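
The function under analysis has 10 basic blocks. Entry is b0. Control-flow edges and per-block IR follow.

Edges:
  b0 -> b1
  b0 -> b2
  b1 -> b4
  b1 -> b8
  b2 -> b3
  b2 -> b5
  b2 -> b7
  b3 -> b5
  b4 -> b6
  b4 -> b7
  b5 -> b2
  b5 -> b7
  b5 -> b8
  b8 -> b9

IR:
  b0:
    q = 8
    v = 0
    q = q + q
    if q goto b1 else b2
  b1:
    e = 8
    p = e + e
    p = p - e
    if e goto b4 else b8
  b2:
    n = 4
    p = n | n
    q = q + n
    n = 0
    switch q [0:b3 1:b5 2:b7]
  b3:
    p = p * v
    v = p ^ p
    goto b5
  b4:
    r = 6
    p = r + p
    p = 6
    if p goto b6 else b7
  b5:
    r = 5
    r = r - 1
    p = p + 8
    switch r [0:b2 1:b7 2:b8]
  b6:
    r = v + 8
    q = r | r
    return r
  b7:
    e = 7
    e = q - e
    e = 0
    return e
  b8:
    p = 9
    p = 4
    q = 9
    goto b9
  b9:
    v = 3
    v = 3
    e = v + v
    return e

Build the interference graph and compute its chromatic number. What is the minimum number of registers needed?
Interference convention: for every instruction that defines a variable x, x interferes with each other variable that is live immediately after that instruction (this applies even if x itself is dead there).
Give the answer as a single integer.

Answer: 4

Derivation:
Per-block:
  b0: {q,v} / ∅
  b1: {e,p} / ∅
  b2: {n,p,q} / {q}
  b3: {p,v} / {p,v}
  b4: {p,r} / {p}
  b5: {p,r} / {p}
  b6: {q,r} / {v}
  b7: {e} / {q}
  b8: {p,q} / ∅
  b9: {e,v} / ∅

Liveness:
  b0 li=∅ lo={q,v}
  b1 li={q,v} lo={p,q,v}
  b2 li={q,v} lo={p,q,v}
  b3 li={p,q,v} lo={p,q,v}
  b4 li={p,q,v} lo={q,v}
  b5 li={p,q,v} lo={q,v}
  b6 li={v} lo=∅
  b7 li={q} lo=∅
  b8 li=∅ lo=∅
  b9 li=∅ lo=∅

Interfere edges:
  e: {p,q,v}
  n: {p,q,v}
  p: {e,n,q,r,v}
  q: {e,n,p,r,v}
  r: {p,q,v}
  v: {e,n,p,q,r}

Chromatic number:
  {e,p,q,v} pairwise interfere (4-clique) ⇒ χ ≥ 4
  assign e→c3 n→c3 p→c0 q→c1 r→c3 v→c2 — no edge inside a register ⇒ χ ≤ 4
  χ = 4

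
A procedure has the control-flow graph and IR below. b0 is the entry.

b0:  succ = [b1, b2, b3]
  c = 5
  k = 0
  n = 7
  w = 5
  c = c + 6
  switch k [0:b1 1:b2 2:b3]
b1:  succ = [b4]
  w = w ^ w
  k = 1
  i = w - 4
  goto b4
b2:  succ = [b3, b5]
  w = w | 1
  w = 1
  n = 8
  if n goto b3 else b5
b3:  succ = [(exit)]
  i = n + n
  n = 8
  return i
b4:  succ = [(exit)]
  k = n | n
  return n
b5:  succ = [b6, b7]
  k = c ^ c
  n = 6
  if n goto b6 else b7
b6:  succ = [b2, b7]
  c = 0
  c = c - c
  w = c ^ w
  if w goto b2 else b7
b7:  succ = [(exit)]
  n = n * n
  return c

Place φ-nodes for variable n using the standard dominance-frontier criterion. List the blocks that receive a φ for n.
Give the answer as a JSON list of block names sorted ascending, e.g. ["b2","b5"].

idom tree: b1←b0 b2←b0 b3←b0 b4←b1 b5←b2 b6←b5 b7←b5
Dom at joins:
  b2: preds {b0,b6}: {b0} ∩ {b0,b2,b5,b6} = {b0}; idom=b0
  b3: preds {b0,b2}: {b0} ∩ {b0,b2} = {b0}; idom=b0
  b7: preds {b5,b6}: {b0,b2,b5} ∩ {b0,b2,b5,b6} = {b0,b2,b5}; idom=b5

DF walk-up:
  join b2 pred b0: · stop@b0
  join b2 pred b6: b6→b5→b2 stop@b0
  join b3 pred b0: · stop@b0
  join b3 pred b2: b2 stop@b0
  join b7 pred b5: · stop@b5
  join b7 pred b6: b6 stop@b5
  DF(b0)=∅
  DF(b1)=∅
  DF(b2)={b2,b3}
  DF(b3)=∅
  DF(b4)=∅
  DF(b5)={b2}
  DF(b6)={b2,b7}
  DF(b7)=∅

φ for n: defs {b0,b2,b3,b5,b7}
  DF⁺ = {b2,b3}

Answer: ["b2", "b3"]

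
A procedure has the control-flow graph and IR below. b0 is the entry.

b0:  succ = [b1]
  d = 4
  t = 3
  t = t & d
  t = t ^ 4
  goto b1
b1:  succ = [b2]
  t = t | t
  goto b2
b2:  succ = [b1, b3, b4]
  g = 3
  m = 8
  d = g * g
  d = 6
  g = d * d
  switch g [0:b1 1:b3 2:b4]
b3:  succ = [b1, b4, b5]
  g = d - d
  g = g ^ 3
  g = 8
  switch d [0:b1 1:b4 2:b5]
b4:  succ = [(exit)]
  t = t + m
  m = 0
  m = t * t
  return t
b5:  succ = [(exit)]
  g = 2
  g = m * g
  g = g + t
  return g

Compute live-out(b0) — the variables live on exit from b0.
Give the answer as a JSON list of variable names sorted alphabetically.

def/use:
  b0: {d,t} / ∅
  b1: {t} / {t}
  b2: {d,g,m} / ∅
  b3: {g} / {d}
  b4: {m,t} / {m,t}
  b5: {g} / {m,t}

Liveness:
  b0 li=∅ lo={t}
  b1 li={t} lo={t}
  b2 li={t} lo={d,m,t}
  b3 li={d,m,t} lo={m,t}
  b4 li={m,t} lo=∅
  b5 li={m,t} lo=∅

live-out(b0) = ["t"]

Answer: ["t"]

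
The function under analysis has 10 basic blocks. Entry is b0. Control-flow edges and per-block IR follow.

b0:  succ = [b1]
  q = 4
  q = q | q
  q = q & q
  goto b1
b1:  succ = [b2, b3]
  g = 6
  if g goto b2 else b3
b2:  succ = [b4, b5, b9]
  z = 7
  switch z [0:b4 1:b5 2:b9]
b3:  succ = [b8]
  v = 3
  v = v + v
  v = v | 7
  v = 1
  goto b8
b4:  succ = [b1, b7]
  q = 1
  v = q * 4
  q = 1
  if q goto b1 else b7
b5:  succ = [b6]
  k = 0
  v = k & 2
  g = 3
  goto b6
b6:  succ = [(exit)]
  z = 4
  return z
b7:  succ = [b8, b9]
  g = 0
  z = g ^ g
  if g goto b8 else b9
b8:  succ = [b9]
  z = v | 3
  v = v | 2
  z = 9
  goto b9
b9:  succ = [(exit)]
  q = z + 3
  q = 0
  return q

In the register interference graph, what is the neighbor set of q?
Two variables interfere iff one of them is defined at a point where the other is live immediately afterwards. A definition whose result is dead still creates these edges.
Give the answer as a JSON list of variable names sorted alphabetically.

def/use:
  b0 def {q} use ∅
  b1 def {g} use ∅
  b2 def {z} use ∅
  b3 def {v} use ∅
  b4 def {q,v} use ∅
  b5 def {g,k,v} use ∅
  b6 def {z} use ∅
  b7 def {g,z} use ∅
  b8 def {v,z} use {v}
  b9 def {q} use {z}

Live sets:
  live b0: ∅→∅
  live b1: ∅→∅
  live b2: ∅→{z}
  live b3: ∅→{v}
  live b4: ∅→{v}
  live b5: ∅→∅
  live b6: ∅→∅
  live b7: {v}→{v,z}
  live b8: {v}→{z}
  live b9: {z}→∅

Interference:
  g — {v,z}
  k — ∅
  q — {v}
  v — {g,q,z}
  z — {g,v}

N(q) = ["v"]

Answer: ["v"]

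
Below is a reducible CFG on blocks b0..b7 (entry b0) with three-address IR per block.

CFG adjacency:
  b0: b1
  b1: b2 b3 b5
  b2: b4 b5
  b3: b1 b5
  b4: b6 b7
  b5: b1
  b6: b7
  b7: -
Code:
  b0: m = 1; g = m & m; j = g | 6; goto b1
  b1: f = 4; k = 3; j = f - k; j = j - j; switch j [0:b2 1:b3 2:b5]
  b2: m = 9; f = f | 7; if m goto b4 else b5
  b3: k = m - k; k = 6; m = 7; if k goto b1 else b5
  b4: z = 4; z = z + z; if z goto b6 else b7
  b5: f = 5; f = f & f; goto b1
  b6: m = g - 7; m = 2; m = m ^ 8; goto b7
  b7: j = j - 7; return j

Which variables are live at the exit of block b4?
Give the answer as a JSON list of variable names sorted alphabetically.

Answer: ["g", "j"]

Working:
def/use:
  b0: def={g,j,m} ue=∅
  b1: def={f,j,k} ue=∅
  b2: def={f,m} ue={f}
  b3: def={k,m} ue={k,m}
  b4: def={z} ue=∅
  b5: def={f} ue=∅
  b6: def={m} ue={g}
  b7: def={j} ue={j}

Live sets:
  b0 li=∅ lo={g,m}
  b1 li={g,m} lo={f,g,j,k,m}
  b2 li={f,g,j} lo={g,j,m}
  b3 li={g,k,m} lo={g,m}
  b4 li={g,j} lo={g,j}
  b5 li={g,m} lo={g,m}
  b6 li={g,j} lo={j}
  b7 li={j} lo=∅

live-out(b4) = ["g", "j"]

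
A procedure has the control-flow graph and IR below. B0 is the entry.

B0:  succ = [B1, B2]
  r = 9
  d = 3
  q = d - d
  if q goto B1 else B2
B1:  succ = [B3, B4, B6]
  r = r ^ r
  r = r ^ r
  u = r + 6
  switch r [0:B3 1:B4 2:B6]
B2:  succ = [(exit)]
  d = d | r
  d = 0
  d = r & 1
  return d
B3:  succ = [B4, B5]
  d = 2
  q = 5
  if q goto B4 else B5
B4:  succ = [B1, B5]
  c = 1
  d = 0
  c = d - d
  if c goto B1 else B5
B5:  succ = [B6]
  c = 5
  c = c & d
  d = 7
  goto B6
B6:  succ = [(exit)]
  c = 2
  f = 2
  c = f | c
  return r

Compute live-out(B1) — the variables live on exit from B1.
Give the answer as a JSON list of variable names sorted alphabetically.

def/use:
  B0: {d,q,r} / ∅
  B1: {r,u} / {r}
  B2: {d} / {d,r}
  B3: {d,q} / ∅
  B4: {c,d} / ∅
  B5: {c,d} / {d}
  B6: {c,f} / {r}

Live sets:
  B0: in=∅ out={d,r}
  B1: in={r} out={r}
  B2: in={d,r} out=∅
  B3: in={r} out={d,r}
  B4: in={r} out={d,r}
  B5: in={d,r} out={r}
  B6: in={r} out=∅

live-out(B1) = ["r"]

Answer: ["r"]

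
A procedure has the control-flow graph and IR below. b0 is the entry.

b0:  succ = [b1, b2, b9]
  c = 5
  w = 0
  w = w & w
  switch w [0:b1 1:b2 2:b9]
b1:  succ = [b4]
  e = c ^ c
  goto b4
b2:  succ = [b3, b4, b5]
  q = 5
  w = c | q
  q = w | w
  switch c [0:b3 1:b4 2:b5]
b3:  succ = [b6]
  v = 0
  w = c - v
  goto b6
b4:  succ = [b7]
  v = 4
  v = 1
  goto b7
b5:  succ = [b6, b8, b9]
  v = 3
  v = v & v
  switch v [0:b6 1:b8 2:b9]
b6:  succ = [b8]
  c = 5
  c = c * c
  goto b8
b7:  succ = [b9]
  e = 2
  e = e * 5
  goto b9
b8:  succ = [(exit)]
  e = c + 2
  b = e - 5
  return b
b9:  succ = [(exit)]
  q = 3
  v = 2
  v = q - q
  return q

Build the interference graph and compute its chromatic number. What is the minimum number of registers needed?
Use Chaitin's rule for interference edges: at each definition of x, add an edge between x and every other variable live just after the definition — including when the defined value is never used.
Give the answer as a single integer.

Block summaries:
  b0: {c,w} / ∅
  b1: {e} / {c}
  b2: {q,w} / {c}
  b3: {v,w} / {c}
  b4: {v} / ∅
  b5: {v} / ∅
  b6: {c} / ∅
  b7: {e} / ∅
  b8: {b,e} / {c}
  b9: {q,v} / ∅

Liveness:
  b0: in=∅ out={c}
  b1: in={c} out=∅
  b2: in={c} out={c}
  b3: in={c} out=∅
  b4: in=∅ out=∅
  b5: in={c} out={c}
  b6: in=∅ out={c}
  b7: in=∅ out=∅
  b8: in={c} out=∅
  b9: in=∅ out=∅

Interfere edges:
  b: ∅
  c: {q,v,w}
  e: ∅
  q: {c,v}
  v: {c,q}
  w: {c}

Registers:
  {c,q,v} pairwise interfere (3-clique) ⇒ χ ≥ 3
  3-colouring: c0={b,c,e}  c1={q,w}  c2={v}
  χ = 3

Answer: 3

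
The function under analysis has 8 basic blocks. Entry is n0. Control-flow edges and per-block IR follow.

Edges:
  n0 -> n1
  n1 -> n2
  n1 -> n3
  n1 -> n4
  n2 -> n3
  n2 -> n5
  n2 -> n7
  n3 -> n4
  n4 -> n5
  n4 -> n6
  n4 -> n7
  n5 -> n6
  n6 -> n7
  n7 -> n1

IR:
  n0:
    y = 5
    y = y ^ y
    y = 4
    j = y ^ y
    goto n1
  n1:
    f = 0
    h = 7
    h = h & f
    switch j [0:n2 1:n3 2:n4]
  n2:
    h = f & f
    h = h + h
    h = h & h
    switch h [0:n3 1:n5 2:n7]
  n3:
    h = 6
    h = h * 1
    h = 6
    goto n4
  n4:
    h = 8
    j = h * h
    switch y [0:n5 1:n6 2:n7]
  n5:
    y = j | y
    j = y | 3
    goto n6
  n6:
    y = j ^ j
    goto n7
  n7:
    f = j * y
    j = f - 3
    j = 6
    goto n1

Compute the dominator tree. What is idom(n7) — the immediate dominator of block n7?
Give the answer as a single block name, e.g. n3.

Answer: n1

Working:
idom tree: n1←n0 n2←n1 n3←n1 n4←n1 n5←n1 n6←n1 n7←n1
Join-block Dom:
  n1: preds {n0,n7}: {n0} ∩ {n0,n1,n7} = {n0}; idom=n0
  n3: preds {n1,n2}: {n0,n1} ∩ {n0,n1,n2} = {n0,n1}; idom=n1
  n4: preds {n1,n3}: {n0,n1} ∩ {n0,n1,n3} = {n0,n1}; idom=n1
  n5: preds {n2,n4}: {n0,n1,n2} ∩ {n0,n1,n4} = {n0,n1}; idom=n1
  n6: preds {n4,n5}: {n0,n1,n4} ∩ {n0,n1,n5} = {n0,n1}; idom=n1
  n7: preds {n2,n4,n6}: {n0,n1,n2} ∩ {n0,n1,n4} ∩ {n0,n1,n6} = {n0,n1}; idom=n1

idom(n7) = n1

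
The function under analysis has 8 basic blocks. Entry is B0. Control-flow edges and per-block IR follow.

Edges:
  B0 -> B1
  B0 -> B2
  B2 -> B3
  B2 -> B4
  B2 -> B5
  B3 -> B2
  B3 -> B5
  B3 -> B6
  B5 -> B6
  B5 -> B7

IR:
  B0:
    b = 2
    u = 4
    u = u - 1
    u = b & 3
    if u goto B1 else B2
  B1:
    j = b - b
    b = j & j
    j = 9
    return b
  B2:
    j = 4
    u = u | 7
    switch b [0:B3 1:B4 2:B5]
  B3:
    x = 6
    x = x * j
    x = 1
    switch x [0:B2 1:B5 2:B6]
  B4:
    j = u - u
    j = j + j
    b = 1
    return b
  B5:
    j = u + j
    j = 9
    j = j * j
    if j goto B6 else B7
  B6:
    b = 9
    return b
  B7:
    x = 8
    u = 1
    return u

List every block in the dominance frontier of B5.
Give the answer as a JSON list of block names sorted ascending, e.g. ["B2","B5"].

Answer: ["B6"]

Derivation:
idom tree: B1←B0 B2←B0 B3←B2 B4←B2 B5←B2 B6←B2 B7←B5
Dom at joins:
  B2: preds {B0,B3}: {B0} ∩ {B0,B2,B3} = {B0}; idom=B0
  B5: preds {B2,B3}: {B0,B2} ∩ {B0,B2,B3} = {B0,B2}; idom=B2
  B6: preds {B3,B5}: {B0,B2,B3} ∩ {B0,B2,B5} = {B0,B2}; idom=B2

DF walk-up:
  join B2 pred B0: · stop@B0
  join B2 pred B3: B3→B2 stop@B0
  join B5 pred B2: · stop@B2
  join B5 pred B3: B3 stop@B2
  join B6 pred B3: B3 stop@B2
  join B6 pred B5: B5 stop@B2
  B0 → ∅
  B1 → ∅
  B2 → {B2}
  B3 → {B2,B5,B6}
  B4 → ∅
  B5 → {B6}
  B6 → ∅
  B7 → ∅

DF(B5) = ["B6"]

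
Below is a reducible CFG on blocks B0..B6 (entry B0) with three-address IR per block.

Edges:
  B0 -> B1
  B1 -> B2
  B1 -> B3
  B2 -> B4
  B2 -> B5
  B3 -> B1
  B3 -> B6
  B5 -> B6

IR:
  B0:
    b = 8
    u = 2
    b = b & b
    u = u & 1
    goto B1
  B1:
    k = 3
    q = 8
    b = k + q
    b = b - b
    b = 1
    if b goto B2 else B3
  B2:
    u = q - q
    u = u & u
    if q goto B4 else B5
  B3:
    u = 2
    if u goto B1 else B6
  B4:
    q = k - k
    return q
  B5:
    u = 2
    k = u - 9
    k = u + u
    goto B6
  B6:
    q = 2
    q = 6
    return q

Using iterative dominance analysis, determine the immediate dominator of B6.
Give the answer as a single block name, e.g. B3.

idom tree: B1←B0 B2←B1 B3←B1 B4←B2 B5←B2 B6←B1
Join-block Dom:
  B1: preds {B0,B3}: {B0} ∩ {B0,B1,B3} = {B0}; idom=B0
  B6: preds {B3,B5}: {B0,B1,B3} ∩ {B0,B1,B2,B5} = {B0,B1}; idom=B1

idom(B6) = B1

Answer: B1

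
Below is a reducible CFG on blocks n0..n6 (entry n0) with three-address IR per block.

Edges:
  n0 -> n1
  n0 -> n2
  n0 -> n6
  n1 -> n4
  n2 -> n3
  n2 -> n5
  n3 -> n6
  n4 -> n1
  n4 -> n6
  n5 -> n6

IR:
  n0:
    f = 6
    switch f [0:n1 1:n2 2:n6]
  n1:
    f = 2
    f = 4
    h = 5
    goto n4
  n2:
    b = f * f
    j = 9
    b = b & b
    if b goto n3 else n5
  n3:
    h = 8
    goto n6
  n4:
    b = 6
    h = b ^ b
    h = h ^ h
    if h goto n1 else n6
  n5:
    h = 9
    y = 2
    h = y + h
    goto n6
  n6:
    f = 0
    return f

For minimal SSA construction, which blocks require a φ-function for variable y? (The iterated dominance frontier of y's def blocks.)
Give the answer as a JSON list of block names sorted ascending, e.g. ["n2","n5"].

Answer: ["n6"]

Working:
idom tree: n1←n0 n2←n0 n3←n2 n4←n1 n5←n2 n6←n0
Join-block Dom:
  n1: preds {n0,n4}: {n0} ∩ {n0,n1,n4} = {n0}; idom=n0
  n6: preds {n0,n3,n4,n5}: {n0} ∩ {n0,n2,n3} ∩ {n0,n1,n4} ∩ {n0,n2,n5} = {n0}; idom=n0

DF walk-up:
  n1←n0: walk · to n0
  n1←n4: walk n4→n1 to n0
  n6←n0: walk · to n0
  n6←n3: walk n3→n2 to n0
  n6←n4: walk n4→n1 to n0
  n6←n5: walk n5→n2 to n0
  n0 → ∅
  n1 → {n1,n6}
  n2 → {n6}
  n3 → {n6}
  n4 → {n1,n6}
  n5 → {n6}
  n6 → ∅

φ for y: defs {n5}
  DF⁺ = {n6}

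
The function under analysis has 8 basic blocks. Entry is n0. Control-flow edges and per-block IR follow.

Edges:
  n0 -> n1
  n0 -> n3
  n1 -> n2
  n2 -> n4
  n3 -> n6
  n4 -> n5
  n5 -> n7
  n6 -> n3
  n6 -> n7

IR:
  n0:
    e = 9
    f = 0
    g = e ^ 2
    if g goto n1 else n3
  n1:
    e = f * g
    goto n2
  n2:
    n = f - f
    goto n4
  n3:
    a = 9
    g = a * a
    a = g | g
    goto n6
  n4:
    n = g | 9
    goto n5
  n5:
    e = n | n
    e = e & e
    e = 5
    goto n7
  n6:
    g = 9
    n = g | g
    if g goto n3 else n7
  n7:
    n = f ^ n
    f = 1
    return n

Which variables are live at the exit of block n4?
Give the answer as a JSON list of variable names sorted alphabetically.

Answer: ["f", "n"]

Working:
def/use:
  n0: def={e,f,g} ue=∅
  n1: def={e} ue={f,g}
  n2: def={n} ue={f}
  n3: def={a,g} ue=∅
  n4: def={n} ue={g}
  n5: def={e} ue={n}
  n6: def={g,n} ue=∅
  n7: def={f,n} ue={f,n}

Liveness:
  n0: in=∅ out={f,g}
  n1: in={f,g} out={f,g}
  n2: in={f,g} out={f,g}
  n3: in={f} out={f}
  n4: in={f,g} out={f,n}
  n5: in={f,n} out={f,n}
  n6: in={f} out={f,n}
  n7: in={f,n} out=∅

live-out(n4) = ["f", "n"]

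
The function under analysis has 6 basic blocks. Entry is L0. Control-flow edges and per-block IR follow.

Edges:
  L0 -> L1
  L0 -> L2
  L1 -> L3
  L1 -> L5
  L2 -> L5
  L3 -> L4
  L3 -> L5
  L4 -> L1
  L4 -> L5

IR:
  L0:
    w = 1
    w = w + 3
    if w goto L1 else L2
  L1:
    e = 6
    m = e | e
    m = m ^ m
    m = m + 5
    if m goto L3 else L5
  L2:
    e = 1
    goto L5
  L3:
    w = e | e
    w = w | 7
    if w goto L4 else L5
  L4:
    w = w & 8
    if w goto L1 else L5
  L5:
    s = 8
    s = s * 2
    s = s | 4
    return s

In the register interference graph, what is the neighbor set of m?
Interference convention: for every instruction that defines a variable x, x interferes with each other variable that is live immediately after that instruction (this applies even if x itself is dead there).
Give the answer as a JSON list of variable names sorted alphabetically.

Block summaries:
  L0: def={w} ue=∅
  L1: def={e,m} ue=∅
  L2: def={e} ue=∅
  L3: def={w} ue={e}
  L4: def={w} ue={w}
  L5: def={s} ue=∅

Liveness:
  live L0: ∅→∅
  live L1: ∅→{e}
  live L2: ∅→∅
  live L3: {e}→{w}
  live L4: {w}→∅
  live L5: ∅→∅

Interfere edges:
  e↔{m}
  m↔{e}
  s↔∅
  w↔∅

N(m) = ["e"]

Answer: ["e"]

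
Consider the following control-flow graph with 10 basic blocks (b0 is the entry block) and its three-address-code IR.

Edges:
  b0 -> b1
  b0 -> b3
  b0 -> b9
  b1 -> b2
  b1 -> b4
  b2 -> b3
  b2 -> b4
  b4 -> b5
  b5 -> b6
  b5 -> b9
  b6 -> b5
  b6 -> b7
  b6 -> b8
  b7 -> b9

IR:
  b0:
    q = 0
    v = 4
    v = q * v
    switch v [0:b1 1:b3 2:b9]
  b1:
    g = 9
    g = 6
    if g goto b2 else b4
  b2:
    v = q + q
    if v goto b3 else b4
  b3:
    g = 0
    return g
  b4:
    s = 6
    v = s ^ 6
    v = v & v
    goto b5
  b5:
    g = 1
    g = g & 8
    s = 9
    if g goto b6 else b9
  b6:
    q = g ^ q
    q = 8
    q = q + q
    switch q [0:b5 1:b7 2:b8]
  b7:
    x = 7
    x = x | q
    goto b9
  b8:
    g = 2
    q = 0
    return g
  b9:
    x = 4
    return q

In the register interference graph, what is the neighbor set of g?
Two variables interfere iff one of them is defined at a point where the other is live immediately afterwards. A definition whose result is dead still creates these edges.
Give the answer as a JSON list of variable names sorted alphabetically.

Answer: ["q", "s"]

Derivation:
def/use:
  b0: {q,v} / ∅
  b1: {g} / ∅
  b2: {v} / {q}
  b3: {g} / ∅
  b4: {s,v} / ∅
  b5: {g,s} / ∅
  b6: {q} / {g,q}
  b7: {x} / {q}
  b8: {g,q} / ∅
  b9: {x} / {q}

Live sets:
  b0: in=∅ out={q}
  b1: in={q} out={q}
  b2: in={q} out={q}
  b3: in=∅ out=∅
  b4: in={q} out={q}
  b5: in={q} out={g,q}
  b6: in={g,q} out={q}
  b7: in={q} out={q}
  b8: in=∅ out=∅
  b9: in={q} out=∅

Interfere edges:
  g — {q,s}
  q — {g,s,v,x}
  s — {g,q}
  v — {q}
  x — {q}

N(g) = ["q", "s"]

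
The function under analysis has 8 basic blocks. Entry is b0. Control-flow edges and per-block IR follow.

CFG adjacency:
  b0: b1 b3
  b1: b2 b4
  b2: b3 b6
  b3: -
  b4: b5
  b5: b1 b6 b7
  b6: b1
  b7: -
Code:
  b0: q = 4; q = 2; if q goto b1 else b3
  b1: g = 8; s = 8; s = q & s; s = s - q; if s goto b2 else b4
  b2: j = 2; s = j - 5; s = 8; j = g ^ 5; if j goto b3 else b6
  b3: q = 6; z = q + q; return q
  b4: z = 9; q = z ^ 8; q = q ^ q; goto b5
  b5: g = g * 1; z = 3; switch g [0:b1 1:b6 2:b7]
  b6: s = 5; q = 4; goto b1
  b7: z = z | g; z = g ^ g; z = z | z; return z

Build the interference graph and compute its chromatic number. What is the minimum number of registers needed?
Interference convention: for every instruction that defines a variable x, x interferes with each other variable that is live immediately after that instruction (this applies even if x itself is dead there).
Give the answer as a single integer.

Block summaries:
  b0: {q} / ∅
  b1: {g,s} / {q}
  b2: {j,s} / {g}
  b3: {q,z} / ∅
  b4: {q,z} / ∅
  b5: {g,z} / {g}
  b6: {q,s} / ∅
  b7: {z} / {g,z}

Live sets:
  b0 li=∅ lo={q}
  b1 li={q} lo={g}
  b2 li={g} lo=∅
  b3 li=∅ lo=∅
  b4 li={g} lo={g,q}
  b5 li={g,q} lo={g,q,z}
  b6 li=∅ lo={q}
  b7 li={g,z} lo=∅

Conflict graph:
  g — {j,q,s,z}
  j — {g}
  q — {g,s,z}
  s — {g,q}
  z — {g,q}

Colouring:
  {g,q,s} pairwise interfere (3-clique) ⇒ χ ≥ 3
  assign g→R0 j→R1 q→R1 s→R2 z→R2 — no edge inside a register ⇒ χ ≤ 3
  χ = 3

Answer: 3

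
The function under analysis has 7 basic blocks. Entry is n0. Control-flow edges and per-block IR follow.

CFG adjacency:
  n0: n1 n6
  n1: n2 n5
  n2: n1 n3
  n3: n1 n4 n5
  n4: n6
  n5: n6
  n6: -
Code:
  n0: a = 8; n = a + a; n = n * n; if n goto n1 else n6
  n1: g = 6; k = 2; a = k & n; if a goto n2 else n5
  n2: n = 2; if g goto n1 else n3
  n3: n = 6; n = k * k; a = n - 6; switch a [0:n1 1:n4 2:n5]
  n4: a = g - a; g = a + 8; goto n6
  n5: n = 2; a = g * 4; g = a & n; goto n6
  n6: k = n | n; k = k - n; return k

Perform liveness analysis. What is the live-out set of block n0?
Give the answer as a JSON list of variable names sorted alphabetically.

Per-block:
  n0: {a,n} / ∅
  n1: {a,g,k} / {n}
  n2: {n} / {g}
  n3: {a,n} / {k}
  n4: {a,g} / {a,g}
  n5: {a,g,n} / {g}
  n6: {k} / {n}

Live sets:
  live n0: ∅→{n}
  live n1: {n}→{g,k}
  live n2: {g,k}→{g,k,n}
  live n3: {g,k}→{a,g,n}
  live n4: {a,g,n}→{n}
  live n5: {g}→{n}
  live n6: {n}→∅

live-out(n0) = ["n"]

Answer: ["n"]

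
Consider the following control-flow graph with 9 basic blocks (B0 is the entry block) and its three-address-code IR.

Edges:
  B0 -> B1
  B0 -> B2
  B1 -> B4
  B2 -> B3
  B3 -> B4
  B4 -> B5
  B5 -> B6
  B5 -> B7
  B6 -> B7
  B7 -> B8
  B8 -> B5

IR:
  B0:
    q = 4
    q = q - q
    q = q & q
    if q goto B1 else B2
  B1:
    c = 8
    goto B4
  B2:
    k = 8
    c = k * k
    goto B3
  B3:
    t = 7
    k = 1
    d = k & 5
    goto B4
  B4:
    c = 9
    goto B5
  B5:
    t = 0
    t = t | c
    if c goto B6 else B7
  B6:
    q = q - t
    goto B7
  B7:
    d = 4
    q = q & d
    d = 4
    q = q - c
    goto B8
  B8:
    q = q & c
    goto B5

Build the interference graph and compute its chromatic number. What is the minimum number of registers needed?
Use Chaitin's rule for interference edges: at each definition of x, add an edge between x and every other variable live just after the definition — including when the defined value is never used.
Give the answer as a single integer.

def/use:
  B0: def={q} ue=∅
  B1: def={c} ue=∅
  B2: def={c,k} ue=∅
  B3: def={d,k,t} ue=∅
  B4: def={c} ue=∅
  B5: def={t} ue={c}
  B6: def={q} ue={q,t}
  B7: def={d,q} ue={c,q}
  B8: def={q} ue={c,q}

Backward fixpoint:
  B0: in=∅ out={q}
  B1: in={q} out={q}
  B2: in={q} out={q}
  B3: in={q} out={q}
  B4: in={q} out={c,q}
  B5: in={c,q} out={c,q,t}
  B6: in={c,q,t} out={c,q}
  B7: in={c,q} out={c,q}
  B8: in={c,q} out={c,q}

Conflict graph:
  c↔{d,q,t}
  d↔{c,q}
  k↔{q}
  q↔{c,d,k,t}
  t↔{c,q}

Registers:
  lower bound: {c,d,q} mutually conflict ⇒ χ ≥ 3
  3-colouring: c0={q}  c1={c,k}  c2={d,t}
  χ = 3

Answer: 3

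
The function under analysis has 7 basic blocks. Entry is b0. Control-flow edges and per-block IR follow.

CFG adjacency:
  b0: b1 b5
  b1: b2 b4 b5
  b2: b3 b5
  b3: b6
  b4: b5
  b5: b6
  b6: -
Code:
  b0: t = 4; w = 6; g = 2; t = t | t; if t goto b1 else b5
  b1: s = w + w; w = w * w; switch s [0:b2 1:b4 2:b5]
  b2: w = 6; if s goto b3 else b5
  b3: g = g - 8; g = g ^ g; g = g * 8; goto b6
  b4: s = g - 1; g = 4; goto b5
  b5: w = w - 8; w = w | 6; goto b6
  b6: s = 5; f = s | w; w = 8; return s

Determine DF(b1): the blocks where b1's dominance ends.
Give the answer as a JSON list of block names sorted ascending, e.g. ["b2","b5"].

Answer: ["b5", "b6"]

Working:
idom tree: b1←b0 b2←b1 b3←b2 b4←b1 b5←b0 b6←b0
Join-block Dom:
  b5: preds {b0,b1,b2,b4}: {b0} ∩ {b0,b1} ∩ {b0,b1,b2} ∩ {b0,b1,b4} = {b0}; idom=b0
  b6: preds {b3,b5}: {b0,b1,b2,b3} ∩ {b0,b5} = {b0}; idom=b0

DF walk-up:
  join b5 pred b0: · stop@b0
  join b5 pred b1: b1 stop@b0
  join b5 pred b2: b2→b1 stop@b0
  join b5 pred b4: b4→b1 stop@b0
  join b6 pred b3: b3→b2→b1 stop@b0
  join b6 pred b5: b5 stop@b0
  DF(b0)=∅
  DF(b1)={b5,b6}
  DF(b2)={b5,b6}
  DF(b3)={b6}
  DF(b4)={b5}
  DF(b5)={b6}
  DF(b6)=∅

DF(b1) = ["b5", "b6"]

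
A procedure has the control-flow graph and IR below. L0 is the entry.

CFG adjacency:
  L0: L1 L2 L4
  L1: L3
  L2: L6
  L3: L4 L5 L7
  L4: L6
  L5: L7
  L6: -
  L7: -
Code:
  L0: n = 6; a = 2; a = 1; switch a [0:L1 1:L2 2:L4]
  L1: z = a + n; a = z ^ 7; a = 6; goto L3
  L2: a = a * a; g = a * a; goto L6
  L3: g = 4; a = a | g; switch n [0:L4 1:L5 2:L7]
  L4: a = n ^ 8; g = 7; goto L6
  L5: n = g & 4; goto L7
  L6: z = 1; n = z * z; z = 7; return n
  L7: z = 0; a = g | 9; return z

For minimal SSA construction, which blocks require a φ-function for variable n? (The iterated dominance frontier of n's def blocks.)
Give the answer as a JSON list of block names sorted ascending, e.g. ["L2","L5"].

Answer: ["L7"]

Analysis:
idom tree: L1←L0 L2←L0 L3←L1 L4←L0 L5←L3 L6←L0 L7←L3
Dom at joins:
  L4: preds {L0,L3}: {L0} ∩ {L0,L1,L3} = {L0}; idom=L0
  L6: preds {L2,L4}: {L0,L2} ∩ {L0,L4} = {L0}; idom=L0
  L7: preds {L3,L5}: {L0,L1,L3} ∩ {L0,L1,L3,L5} = {L0,L1,L3}; idom=L3

DF walk-up:
  join L4 pred L0: · stop@L0
  join L4 pred L3: L3→L1 stop@L0
  join L6 pred L2: L2 stop@L0
  join L6 pred L4: L4 stop@L0
  join L7 pred L3: · stop@L3
  join L7 pred L5: L5 stop@L3
  L0 → ∅
  L1 → {L4}
  L2 → {L6}
  L3 → {L4}
  L4 → {L6}
  L5 → {L7}
  L6 → ∅
  L7 → ∅

φ for n: defs {L0,L5,L6}
  DF⁺ = {L7}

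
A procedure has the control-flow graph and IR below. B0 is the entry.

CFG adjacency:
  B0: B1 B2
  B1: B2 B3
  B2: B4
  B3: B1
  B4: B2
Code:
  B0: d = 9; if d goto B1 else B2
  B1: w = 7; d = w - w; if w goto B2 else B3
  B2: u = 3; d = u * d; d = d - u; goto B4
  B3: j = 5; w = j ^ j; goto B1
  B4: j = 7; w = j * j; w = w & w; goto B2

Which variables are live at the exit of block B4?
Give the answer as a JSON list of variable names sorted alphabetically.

Block summaries:
  B0 def {d} use ∅
  B1 def {d,w} use ∅
  B2 def {d,u} use {d}
  B3 def {j,w} use ∅
  B4 def {j,w} use ∅

Liveness:
  live B0: ∅→{d}
  live B1: ∅→{d}
  live B2: {d}→{d}
  live B3: ∅→∅
  live B4: {d}→{d}

live-out(B4) = ["d"]

Answer: ["d"]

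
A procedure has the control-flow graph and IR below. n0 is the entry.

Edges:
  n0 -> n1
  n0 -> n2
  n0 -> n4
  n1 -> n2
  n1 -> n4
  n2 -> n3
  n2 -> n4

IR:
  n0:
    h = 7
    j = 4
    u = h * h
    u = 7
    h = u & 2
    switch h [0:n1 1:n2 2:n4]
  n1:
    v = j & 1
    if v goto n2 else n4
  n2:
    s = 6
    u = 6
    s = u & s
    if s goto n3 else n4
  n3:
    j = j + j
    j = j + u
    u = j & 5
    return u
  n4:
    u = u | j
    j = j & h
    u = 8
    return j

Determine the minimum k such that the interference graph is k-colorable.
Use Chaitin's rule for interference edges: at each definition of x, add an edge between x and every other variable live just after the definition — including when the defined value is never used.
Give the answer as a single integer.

Answer: 4

Derivation:
def/use:
  n0 def {h,j,u} use ∅
  n1 def {v} use {j}
  n2 def {s,u} use ∅
  n3 def {j,u} use {j,u}
  n4 def {j,u} use {h,j,u}

Backward fixpoint:
  n0 li=∅ lo={h,j,u}
  n1 li={h,j,u} lo={h,j,u}
  n2 li={h,j} lo={h,j,u}
  n3 li={j,u} lo=∅
  n4 li={h,j,u} lo=∅

Interfere edges:
  h — {j,s,u,v}
  j — {h,s,u,v}
  s — {h,j,u}
  u — {h,j,s,v}
  v — {h,j,u}

Chromatic number:
  clique {h,j,s,u} ⇒ need ≥ 4
  4-colouring: r0={h}  r1={j}  r2={u}  r3={s,v}
  χ = 4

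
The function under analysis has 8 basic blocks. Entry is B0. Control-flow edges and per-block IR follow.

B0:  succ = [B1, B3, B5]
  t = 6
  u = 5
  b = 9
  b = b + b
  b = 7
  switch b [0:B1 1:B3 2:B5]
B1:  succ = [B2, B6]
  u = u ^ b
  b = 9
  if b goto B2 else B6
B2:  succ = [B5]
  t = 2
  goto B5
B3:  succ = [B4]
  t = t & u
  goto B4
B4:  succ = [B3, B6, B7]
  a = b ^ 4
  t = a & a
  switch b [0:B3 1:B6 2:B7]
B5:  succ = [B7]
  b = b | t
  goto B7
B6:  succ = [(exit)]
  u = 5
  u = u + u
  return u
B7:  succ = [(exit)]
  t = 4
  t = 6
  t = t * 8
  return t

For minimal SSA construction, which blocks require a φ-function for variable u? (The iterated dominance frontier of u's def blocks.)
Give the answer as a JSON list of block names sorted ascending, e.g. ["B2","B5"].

Answer: ["B5", "B6", "B7"]

Derivation:
idom tree: B1←B0 B2←B1 B3←B0 B4←B3 B5←B0 B6←B0 B7←B0
Dom at joins:
  B3: preds {B0,B4}: {B0} ∩ {B0,B3,B4} = {B0}; idom=B0
  B5: preds {B0,B2}: {B0} ∩ {B0,B1,B2} = {B0}; idom=B0
  B6: preds {B1,B4}: {B0,B1} ∩ {B0,B3,B4} = {B0}; idom=B0
  B7: preds {B4,B5}: {B0,B3,B4} ∩ {B0,B5} = {B0}; idom=B0

DF walk-up:
  join B3 pred B0: · stop@B0
  join B3 pred B4: B4→B3 stop@B0
  join B5 pred B0: · stop@B0
  join B5 pred B2: B2→B1 stop@B0
  join B6 pred B1: B1 stop@B0
  join B6 pred B4: B4→B3 stop@B0
  join B7 pred B4: B4→B3 stop@B0
  join B7 pred B5: B5 stop@B0
  B0: DF=∅
  B1: DF={B5,B6}
  B2: DF={B5}
  B3: DF={B3,B6,B7}
  B4: DF={B3,B6,B7}
  B5: DF={B7}
  B6: DF=∅
  B7: DF=∅

φ for u: defs {B0,B1,B6}
  DF⁺ = {B5,B6,B7}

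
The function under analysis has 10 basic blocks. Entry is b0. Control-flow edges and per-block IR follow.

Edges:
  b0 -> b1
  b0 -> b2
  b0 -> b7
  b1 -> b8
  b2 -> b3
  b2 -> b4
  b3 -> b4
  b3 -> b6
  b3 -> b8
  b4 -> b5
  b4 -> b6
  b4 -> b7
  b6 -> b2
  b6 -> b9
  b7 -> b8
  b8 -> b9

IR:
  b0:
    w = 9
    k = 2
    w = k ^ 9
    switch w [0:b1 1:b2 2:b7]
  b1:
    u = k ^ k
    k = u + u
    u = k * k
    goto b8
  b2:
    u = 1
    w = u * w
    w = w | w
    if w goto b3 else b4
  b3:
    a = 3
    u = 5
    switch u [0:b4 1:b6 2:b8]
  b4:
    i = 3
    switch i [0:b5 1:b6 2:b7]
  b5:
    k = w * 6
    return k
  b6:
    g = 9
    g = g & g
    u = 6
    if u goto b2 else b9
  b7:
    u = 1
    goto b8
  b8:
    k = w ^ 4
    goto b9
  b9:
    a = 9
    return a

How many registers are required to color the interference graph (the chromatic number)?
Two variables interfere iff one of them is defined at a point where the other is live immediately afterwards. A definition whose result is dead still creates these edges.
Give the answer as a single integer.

Answer: 2

Working:
Block summaries:
  b0: def={k,w} ue=∅
  b1: def={k,u} ue={k}
  b2: def={u,w} ue={w}
  b3: def={a,u} ue=∅
  b4: def={i} ue=∅
  b5: def={k} ue={w}
  b6: def={g,u} ue=∅
  b7: def={u} ue=∅
  b8: def={k} ue={w}
  b9: def={a} ue=∅

Live sets:
  b0: in=∅ out={k,w}
  b1: in={k,w} out={w}
  b2: in={w} out={w}
  b3: in={w} out={w}
  b4: in={w} out={w}
  b5: in={w} out=∅
  b6: in={w} out={w}
  b7: in={w} out={w}
  b8: in={w} out=∅
  b9: in=∅ out=∅

Conflict graph:
  a — {w}
  g — {w}
  i — {w}
  k — {w}
  u — {w}
  w — {a,g,i,k,u}

Registers:
  clique {a,w} ⇒ need ≥ 2
  2-colouring: r0={w}  r1={a,g,i,k,u}
  χ = 2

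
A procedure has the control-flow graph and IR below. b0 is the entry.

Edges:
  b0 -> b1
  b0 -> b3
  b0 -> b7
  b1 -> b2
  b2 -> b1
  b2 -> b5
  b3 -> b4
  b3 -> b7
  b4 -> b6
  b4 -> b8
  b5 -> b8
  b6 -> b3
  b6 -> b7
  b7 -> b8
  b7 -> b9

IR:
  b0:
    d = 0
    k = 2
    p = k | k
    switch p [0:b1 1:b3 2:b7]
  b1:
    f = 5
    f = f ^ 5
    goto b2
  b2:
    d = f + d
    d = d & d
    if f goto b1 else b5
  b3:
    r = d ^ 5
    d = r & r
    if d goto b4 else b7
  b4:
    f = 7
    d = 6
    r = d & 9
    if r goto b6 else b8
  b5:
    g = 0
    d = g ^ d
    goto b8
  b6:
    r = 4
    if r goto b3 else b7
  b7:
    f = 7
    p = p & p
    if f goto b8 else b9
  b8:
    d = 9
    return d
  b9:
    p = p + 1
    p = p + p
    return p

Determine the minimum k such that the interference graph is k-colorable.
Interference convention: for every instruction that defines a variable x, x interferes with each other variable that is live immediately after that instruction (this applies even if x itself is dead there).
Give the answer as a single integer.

def/use:
  b0: {d,k,p} / ∅
  b1: {f} / ∅
  b2: {d} / {d,f}
  b3: {d,r} / {d}
  b4: {d,f,r} / ∅
  b5: {d,g} / {d}
  b6: {r} / ∅
  b7: {f,p} / {p}
  b8: {d} / ∅
  b9: {p} / {p}

Live sets:
  b0: in=∅ out={d,p}
  b1: in={d} out={d,f}
  b2: in={d,f} out={d}
  b3: in={d,p} out={p}
  b4: in={p} out={d,p}
  b5: in={d} out=∅
  b6: in={d,p} out={d,p}
  b7: in={p} out={p}
  b8: in=∅ out=∅
  b9: in={p} out=∅

Interference:
  d↔{f,g,k,p,r}
  f↔{d,p}
  g↔{d}
  k↔{d}
  p↔{d,f,r}
  r↔{d,p}

Registers:
  lower bound: {d,f,p} mutually conflict ⇒ χ ≥ 3
  assign d→r0 f→r2 g→r1 k→r1 p→r1 r→r2 — no edge inside a register ⇒ χ ≤ 3
  χ = 3

Answer: 3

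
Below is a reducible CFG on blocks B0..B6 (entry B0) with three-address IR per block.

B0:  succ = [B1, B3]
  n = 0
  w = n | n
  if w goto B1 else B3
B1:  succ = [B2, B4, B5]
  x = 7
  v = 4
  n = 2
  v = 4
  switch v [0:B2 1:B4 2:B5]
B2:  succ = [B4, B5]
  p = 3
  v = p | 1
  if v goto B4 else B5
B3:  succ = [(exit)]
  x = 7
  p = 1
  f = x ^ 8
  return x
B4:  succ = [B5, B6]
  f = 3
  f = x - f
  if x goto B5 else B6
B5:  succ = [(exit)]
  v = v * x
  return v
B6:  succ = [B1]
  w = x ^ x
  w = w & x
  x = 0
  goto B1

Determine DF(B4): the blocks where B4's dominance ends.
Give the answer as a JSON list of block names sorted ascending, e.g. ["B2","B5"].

Answer: ["B1", "B5"]

Working:
idom tree: B1←B0 B2←B1 B3←B0 B4←B1 B5←B1 B6←B4
Join-block Dom:
  B1: preds {B0,B6}: {B0} ∩ {B0,B1,B4,B6} = {B0}; idom=B0
  B4: preds {B1,B2}: {B0,B1} ∩ {B0,B1,B2} = {B0,B1}; idom=B1
  B5: preds {B1,B2,B4}: {B0,B1} ∩ {B0,B1,B2} ∩ {B0,B1,B4} = {B0,B1}; idom=B1

Frontier:
  B1←B0: walk · to B0
  B1←B6: walk B6→B4→B1 to B0
  B4←B1: walk · to B1
  B4←B2: walk B2 to B1
  B5←B1: walk · to B1
  B5←B2: walk B2 to B1
  B5←B4: walk B4 to B1
  B0: DF=∅
  B1: DF={B1}
  B2: DF={B4,B5}
  B3: DF=∅
  B4: DF={B1,B5}
  B5: DF=∅
  B6: DF={B1}

DF(B4) = ["B1", "B5"]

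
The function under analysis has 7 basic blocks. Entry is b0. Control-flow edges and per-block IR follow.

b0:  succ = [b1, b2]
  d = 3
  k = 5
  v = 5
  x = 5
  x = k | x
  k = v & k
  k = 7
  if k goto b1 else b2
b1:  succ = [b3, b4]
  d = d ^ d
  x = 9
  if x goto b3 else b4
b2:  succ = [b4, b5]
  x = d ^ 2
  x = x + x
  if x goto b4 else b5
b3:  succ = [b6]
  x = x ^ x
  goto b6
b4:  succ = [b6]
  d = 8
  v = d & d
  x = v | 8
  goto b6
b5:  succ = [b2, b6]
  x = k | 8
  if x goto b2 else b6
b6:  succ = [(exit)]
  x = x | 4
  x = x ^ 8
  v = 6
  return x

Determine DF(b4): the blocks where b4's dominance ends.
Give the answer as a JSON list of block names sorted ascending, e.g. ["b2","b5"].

idom tree: b1←b0 b2←b0 b3←b1 b4←b0 b5←b2 b6←b0
Dom∩ at merges:
  b2: preds {b0,b5}: {b0} ∩ {b0,b2,b5} = {b0}; idom=b0
  b4: preds {b1,b2}: {b0,b1} ∩ {b0,b2} = {b0}; idom=b0
  b6: preds {b3,b4,b5}: {b0,b1,b3} ∩ {b0,b4} ∩ {b0,b2,b5} = {b0}; idom=b0

DF derivation:
  b2←b0: walk · to b0
  b2←b5: walk b5→b2 to b0
  b4←b1: walk b1 to b0
  b4←b2: walk b2 to b0
  b6←b3: walk b3→b1 to b0
  b6←b4: walk b4 to b0
  b6←b5: walk b5→b2 to b0
  b0 → ∅
  b1 → {b4,b6}
  b2 → {b2,b4,b6}
  b3 → {b6}
  b4 → {b6}
  b5 → {b2,b6}
  b6 → ∅

DF(b4) = ["b6"]

Answer: ["b6"]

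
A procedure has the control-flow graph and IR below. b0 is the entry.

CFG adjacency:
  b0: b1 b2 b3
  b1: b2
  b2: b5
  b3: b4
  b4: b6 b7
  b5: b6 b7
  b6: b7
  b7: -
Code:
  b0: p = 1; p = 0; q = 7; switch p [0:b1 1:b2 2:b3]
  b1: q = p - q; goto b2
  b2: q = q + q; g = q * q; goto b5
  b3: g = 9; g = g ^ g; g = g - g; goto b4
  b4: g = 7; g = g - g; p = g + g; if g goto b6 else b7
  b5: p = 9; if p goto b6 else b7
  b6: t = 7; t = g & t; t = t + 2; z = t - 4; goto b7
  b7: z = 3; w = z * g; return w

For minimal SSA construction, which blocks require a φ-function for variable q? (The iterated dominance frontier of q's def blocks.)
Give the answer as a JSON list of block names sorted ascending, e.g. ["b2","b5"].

idom tree: b1←b0 b2←b0 b3←b0 b4←b3 b5←b2 b6←b0 b7←b0
Dom∩ at merges:
  b2: preds {b0,b1}: {b0} ∩ {b0,b1} = {b0}; idom=b0
  b6: preds {b4,b5}: {b0,b3,b4} ∩ {b0,b2,b5} = {b0}; idom=b0
  b7: preds {b4,b5,b6}: {b0,b3,b4} ∩ {b0,b2,b5} ∩ {b0,b6} = {b0}; idom=b0

DF derivation:
  join b2 pred b0: · stop@b0
  join b2 pred b1: b1 stop@b0
  join b6 pred b4: b4→b3 stop@b0
  join b6 pred b5: b5→b2 stop@b0
  join b7 pred b4: b4→b3 stop@b0
  join b7 pred b5: b5→b2 stop@b0
  join b7 pred b6: b6 stop@b0
  b0: DF=∅
  b1: DF={b2}
  b2: DF={b6,b7}
  b3: DF={b6,b7}
  b4: DF={b6,b7}
  b5: DF={b6,b7}
  b6: DF={b7}
  b7: DF=∅

φ for q: defs {b0,b1,b2}
  DF⁺ = {b2,b6,b7}

Answer: ["b2", "b6", "b7"]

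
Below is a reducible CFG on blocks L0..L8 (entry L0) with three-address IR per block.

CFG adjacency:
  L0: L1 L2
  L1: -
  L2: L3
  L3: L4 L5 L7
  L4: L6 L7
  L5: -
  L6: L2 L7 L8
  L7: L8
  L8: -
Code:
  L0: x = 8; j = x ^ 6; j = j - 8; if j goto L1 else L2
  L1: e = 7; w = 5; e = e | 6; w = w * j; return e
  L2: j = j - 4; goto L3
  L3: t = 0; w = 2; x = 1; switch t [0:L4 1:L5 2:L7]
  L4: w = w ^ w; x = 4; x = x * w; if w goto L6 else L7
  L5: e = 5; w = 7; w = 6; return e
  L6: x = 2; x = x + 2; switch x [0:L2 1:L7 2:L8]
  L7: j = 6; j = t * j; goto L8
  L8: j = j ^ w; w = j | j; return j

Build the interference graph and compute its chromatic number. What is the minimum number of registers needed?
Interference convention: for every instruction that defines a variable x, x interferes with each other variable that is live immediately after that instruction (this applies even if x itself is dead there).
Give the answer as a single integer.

Answer: 4

Working:
def/use:
  L0 def {j,x} use ∅
  L1 def {e,w} use {j}
  L2 def {j} use {j}
  L3 def {t,w,x} use ∅
  L4 def {w,x} use {w}
  L5 def {e,w} use ∅
  L6 def {x} use ∅
  L7 def {j} use {t}
  L8 def {j,w} use {j,w}

Liveness:
  live L0: ∅→{j}
  live L1: {j}→∅
  live L2: {j}→{j}
  live L3: {j}→{j,t,w}
  live L4: {j,t,w}→{j,t,w}
  live L5: ∅→∅
  live L6: {j,t,w}→{j,t,w}
  live L7: {t,w}→{j,w}
  live L8: {j,w}→∅

Interfere edges:
  e — {j,w}
  j — {e,t,w,x}
  t — {j,w,x}
  w — {e,j,t,x}
  x — {j,t,w}

Colouring:
  clique {j,t,w,x} ⇒ need ≥ 4
  4-colouring: r0={j}  r1={w}  r2={e,t}  r3={x}
  χ = 4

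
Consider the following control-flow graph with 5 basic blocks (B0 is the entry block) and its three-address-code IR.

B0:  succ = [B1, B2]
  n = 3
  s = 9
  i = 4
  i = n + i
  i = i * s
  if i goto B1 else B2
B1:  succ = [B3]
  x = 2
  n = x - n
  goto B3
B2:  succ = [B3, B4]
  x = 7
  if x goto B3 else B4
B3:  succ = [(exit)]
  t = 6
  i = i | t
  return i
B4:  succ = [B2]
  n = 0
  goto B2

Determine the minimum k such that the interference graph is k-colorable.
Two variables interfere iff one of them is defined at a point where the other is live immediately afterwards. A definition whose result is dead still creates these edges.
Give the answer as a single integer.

Answer: 3

Analysis:
Block summaries:
  B0: {i,n,s} / ∅
  B1: {n,x} / {n}
  B2: {x} / ∅
  B3: {i,t} / {i}
  B4: {n} / ∅

Live sets:
  live B0: ∅→{i,n}
  live B1: {i,n}→{i}
  live B2: {i}→{i}
  live B3: {i}→∅
  live B4: {i}→{i}

Conflict graph:
  i: {n,s,t,x}
  n: {i,s,x}
  s: {i,n}
  t: {i}
  x: {i,n}

Registers:
  {i,n,s} pairwise interfere (3-clique) ⇒ χ ≥ 3
  3-colouring: c0={i}  c1={n,t}  c2={s,x}
  χ = 3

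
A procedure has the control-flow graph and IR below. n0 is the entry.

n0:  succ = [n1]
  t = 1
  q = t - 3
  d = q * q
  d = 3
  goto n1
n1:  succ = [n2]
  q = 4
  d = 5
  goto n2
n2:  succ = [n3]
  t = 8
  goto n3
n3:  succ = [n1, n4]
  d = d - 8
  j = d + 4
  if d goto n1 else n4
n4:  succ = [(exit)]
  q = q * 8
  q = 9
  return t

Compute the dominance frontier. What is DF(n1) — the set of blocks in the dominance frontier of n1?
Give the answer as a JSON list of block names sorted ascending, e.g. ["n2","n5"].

Answer: ["n1"]

Derivation:
idom tree: n1←n0 n2←n1 n3←n2 n4←n3
Dom at joins:
  n1: preds {n0,n3}: {n0} ∩ {n0,n1,n2,n3} = {n0}; idom=n0

DF walk-up:
  join n1 pred n0: · stop@n0
  join n1 pred n3: n3→n2→n1 stop@n0
  n0 → ∅
  n1 → {n1}
  n2 → {n1}
  n3 → {n1}
  n4 → ∅

DF(n1) = ["n1"]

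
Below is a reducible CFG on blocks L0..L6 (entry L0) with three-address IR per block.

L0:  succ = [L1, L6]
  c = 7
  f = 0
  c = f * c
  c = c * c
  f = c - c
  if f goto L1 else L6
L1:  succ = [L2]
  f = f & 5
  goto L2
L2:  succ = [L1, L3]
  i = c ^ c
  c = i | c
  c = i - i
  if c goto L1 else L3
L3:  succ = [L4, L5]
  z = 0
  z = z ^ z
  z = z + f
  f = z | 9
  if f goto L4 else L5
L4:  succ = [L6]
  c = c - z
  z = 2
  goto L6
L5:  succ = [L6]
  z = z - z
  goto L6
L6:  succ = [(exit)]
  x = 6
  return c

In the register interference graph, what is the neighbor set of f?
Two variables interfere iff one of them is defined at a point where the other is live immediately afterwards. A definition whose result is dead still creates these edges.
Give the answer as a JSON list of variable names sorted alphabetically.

Answer: ["c", "i", "z"]

Working:
def/use:
  L0: def={c,f} ue=∅
  L1: def={f} ue={f}
  L2: def={c,i} ue={c}
  L3: def={f,z} ue={f}
  L4: def={c,z} ue={c,z}
  L5: def={z} ue={z}
  L6: def={x} ue={c}

Backward fixpoint:
  L0: in=∅ out={c,f}
  L1: in={c,f} out={c,f}
  L2: in={c,f} out={c,f}
  L3: in={c,f} out={c,z}
  L4: in={c,z} out={c}
  L5: in={c,z} out={c}
  L6: in={c} out=∅

Conflict graph:
  c↔{f,i,x,z}
  f↔{c,i,z}
  i↔{c,f}
  x↔{c}
  z↔{c,f}

N(f) = ["c", "i", "z"]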